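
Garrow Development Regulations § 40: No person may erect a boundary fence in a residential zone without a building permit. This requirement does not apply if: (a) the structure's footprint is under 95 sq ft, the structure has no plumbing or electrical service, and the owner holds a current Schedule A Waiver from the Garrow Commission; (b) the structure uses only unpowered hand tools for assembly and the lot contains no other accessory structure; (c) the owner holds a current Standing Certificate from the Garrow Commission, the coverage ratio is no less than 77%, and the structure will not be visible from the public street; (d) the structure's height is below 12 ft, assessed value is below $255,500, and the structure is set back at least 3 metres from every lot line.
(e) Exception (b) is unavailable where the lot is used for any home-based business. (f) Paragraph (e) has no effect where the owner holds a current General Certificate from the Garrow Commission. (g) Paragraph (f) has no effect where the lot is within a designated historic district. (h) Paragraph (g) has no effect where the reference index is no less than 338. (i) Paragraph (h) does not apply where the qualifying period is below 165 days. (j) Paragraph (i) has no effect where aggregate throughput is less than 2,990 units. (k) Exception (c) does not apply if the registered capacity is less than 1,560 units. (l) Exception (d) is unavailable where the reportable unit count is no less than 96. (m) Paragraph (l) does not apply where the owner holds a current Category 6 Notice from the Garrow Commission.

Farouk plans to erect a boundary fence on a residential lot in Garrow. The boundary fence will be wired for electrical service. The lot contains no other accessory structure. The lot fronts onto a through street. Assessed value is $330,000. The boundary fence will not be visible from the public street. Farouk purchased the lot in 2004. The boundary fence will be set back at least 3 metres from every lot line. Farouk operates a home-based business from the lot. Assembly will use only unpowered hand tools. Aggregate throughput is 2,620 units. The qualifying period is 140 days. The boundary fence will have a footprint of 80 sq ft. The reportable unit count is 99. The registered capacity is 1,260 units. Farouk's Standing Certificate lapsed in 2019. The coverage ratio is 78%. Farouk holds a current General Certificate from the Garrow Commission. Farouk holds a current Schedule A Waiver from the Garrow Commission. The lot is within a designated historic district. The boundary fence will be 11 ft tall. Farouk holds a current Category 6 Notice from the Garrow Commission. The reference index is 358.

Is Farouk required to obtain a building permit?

Exception (a) fails — electrical service is planned.
All of (b)'s requirements are met (assembly uses only hand tools; the lot has no other accessory structure). As to paragraphs (e)–(j): (e) is engaged (a home-based business operates on the lot), but is displaced by (f): (f) is engaged — a current General Certificate is held. (g) is engaged (the lot is in a historic district), but is displaced by (h): (h) applies — the reference index is 358, meeting the 338 threshold. (i) would limit (h) — the qualifying period is 140 days, below the 165 days limit — but (j) sets (i) aside: (j) applies — aggregate throughput is 2,620 units, less than the 2,990 units limit. (b) remains available.
Exception (c) does not apply: no current Standing Certificate is held.
Exception (d) fails — assessed value is $330,000, not below $255,500.

No — exception (b) applies; Farouk does not need a building permit.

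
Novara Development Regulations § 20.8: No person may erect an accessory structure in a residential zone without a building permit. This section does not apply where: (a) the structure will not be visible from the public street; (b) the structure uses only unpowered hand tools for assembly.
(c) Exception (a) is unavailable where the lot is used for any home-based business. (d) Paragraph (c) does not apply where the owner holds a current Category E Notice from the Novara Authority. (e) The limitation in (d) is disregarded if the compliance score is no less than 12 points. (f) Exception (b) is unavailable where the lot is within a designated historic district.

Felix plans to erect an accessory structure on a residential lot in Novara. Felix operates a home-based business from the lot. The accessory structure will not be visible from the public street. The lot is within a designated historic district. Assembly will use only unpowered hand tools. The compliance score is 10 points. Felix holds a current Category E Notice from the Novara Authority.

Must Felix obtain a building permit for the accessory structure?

No — exception (a) applies; Felix does not need a building permit.

Exception (a): the structure will not be visible from the street — every condition holds. As to paragraphs (c)–(e): (c) would limit (a) — a home-based business operates on the lot — but (d) sets (c) aside: (d) operates against (c): a current Category E Notice is held. (e) is not engaged (the compliance score is 10 points, short of 12 points), so (d) stands. (a) remains available.
Exception (b)'s conditions are all satisfied: assembly uses only hand tools. However, paragraph (f) must be considered: (f) operates against (b): the lot is in a historic district. So (b) is unavailable.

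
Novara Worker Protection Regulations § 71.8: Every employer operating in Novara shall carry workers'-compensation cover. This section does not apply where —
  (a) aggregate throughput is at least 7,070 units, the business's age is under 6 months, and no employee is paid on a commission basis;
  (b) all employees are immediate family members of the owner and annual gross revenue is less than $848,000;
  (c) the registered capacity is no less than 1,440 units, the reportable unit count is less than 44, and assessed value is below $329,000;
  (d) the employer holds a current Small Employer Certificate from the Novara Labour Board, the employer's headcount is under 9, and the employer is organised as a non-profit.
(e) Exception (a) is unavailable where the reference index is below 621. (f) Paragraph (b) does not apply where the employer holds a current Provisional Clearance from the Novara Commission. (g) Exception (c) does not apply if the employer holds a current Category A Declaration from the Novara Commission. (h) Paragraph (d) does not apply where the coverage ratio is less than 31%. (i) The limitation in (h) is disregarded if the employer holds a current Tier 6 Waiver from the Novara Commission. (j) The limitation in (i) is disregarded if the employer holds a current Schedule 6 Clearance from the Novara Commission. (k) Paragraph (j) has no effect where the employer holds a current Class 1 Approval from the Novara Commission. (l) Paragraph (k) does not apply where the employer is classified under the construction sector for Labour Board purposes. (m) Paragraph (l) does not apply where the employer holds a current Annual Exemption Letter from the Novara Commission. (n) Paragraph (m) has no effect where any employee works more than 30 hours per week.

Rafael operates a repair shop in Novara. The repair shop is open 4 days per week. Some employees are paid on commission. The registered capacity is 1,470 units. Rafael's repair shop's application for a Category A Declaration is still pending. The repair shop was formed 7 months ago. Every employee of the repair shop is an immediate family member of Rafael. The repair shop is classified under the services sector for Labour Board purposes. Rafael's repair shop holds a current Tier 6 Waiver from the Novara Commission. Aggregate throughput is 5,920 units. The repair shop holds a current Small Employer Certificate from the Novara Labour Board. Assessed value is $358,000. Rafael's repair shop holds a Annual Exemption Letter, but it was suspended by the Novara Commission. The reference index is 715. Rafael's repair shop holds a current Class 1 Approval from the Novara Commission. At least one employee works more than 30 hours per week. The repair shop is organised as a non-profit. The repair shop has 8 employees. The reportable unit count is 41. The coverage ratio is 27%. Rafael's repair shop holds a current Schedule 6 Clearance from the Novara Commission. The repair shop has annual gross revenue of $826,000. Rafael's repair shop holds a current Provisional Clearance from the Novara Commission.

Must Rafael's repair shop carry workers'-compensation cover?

No — exception (d) applies; Rafael's repair shop is not required to carry workers'-compensation cover.

Exception (a) requires that aggregate throughput is at least 7,070 units; but aggregate throughput is 5,920 units, short of 7,070 units, so (a) is unavailable.
Exception (b): every employee is an immediate family member; annual gross revenue is $826,000, less than the $848,000 limit — every condition holds. But applying paragraph (f): (f) operates — a current Provisional Clearance is held. (b) is therefore removed.
Exception (c) does not apply: assessed value is $358,000, not below $329,000.
All of (d)'s requirements are met (a current Small Employer Certificate is held; the employer's headcount is 8, under the 9 limit; the employer is a non-profit). Applying paragraphs (h)–(n): (h) would limit (d) — the coverage ratio is 27%, less than the 31% limit — but (i) sets (h) aside: (i) applies — a current Tier 6 Waiver is held. (j) applies (a current Schedule 6 Clearance is held), but is overridden by (k): (k) applies — a current Class 1 Approval is held. (l), which would lift (k), is not engaged — the repair shop is classified under the services sector. (d) remains available.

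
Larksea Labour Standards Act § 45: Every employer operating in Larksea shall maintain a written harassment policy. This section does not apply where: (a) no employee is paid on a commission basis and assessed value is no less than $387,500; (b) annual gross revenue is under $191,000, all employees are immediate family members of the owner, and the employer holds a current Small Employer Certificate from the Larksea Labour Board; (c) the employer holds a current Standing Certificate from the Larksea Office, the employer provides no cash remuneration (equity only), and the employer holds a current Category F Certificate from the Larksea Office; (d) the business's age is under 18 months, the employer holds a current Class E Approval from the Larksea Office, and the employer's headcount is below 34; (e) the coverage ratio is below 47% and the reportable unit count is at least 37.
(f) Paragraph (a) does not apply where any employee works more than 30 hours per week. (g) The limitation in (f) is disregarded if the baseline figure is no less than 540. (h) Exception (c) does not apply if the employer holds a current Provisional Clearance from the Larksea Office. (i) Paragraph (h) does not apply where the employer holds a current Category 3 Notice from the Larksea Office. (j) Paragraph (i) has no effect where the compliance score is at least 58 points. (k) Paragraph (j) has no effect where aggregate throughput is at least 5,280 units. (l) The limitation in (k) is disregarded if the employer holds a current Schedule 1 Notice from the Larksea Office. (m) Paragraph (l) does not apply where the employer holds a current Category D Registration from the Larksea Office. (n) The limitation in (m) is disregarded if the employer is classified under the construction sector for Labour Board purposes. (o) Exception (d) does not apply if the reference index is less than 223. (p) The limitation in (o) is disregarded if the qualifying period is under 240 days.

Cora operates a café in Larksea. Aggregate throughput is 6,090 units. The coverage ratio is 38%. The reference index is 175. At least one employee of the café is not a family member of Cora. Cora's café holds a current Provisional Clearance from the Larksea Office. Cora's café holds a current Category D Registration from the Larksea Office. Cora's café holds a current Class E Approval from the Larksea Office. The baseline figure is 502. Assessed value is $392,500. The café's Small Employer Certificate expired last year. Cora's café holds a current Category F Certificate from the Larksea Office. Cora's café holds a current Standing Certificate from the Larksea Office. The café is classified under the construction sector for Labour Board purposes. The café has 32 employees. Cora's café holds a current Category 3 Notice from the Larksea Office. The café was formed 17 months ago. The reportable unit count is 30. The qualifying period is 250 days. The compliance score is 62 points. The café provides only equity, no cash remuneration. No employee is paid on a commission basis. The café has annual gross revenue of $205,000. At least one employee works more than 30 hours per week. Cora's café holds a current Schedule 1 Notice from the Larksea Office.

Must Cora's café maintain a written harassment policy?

Yes — Cora's café must maintain a written harassment policy.

Exception (a) is satisfied on its face — no employee is paid on commission; assessed value is $392,500, meeting the $387,500 threshold. Turning to paragraphs (f)–(g): (f) operates against (a): at least one employee exceeds 30 hours/week. (g) is not engaged (the baseline figure is 502, short of 540), so (f) stands. So (a) is unavailable.
Exception (b) fails — annual gross revenue is $205,000, not under $191,000.
Exception (c): a current Standing Certificate is held; remuneration is equity-only; a current Category F Certificate is held — every condition holds. But applying paragraphs (h)–(n): (h) operates against (c): a current Provisional Clearance is held. (i) would limit (h) — a current Category 3 Notice is held — but (j) sets (i) aside: (j) operates against (i): the compliance score is 62 points, meeting the 58 points threshold. (k) would limit (j) — aggregate throughput is 6,090 units, meeting the 5,280 units threshold — but (l) sets (k) aside: (l) is engaged — a current Schedule 1 Notice is held. (m) applies (a current Category D Registration is held), but yields to (n): (n) operates — the café is classified under the construction sector. So (c) is unavailable.
Exception (d): the business's age is 17 months, under the 18 months limit; a current Class E Approval is held; the employer's headcount is 32, below the 34 limit — every condition holds. However, paragraphs (o)–(p) must be considered: (o) operates against (d): the reference index is 175, less than the 223 limit. (p), which would lift (o), does not operate here — the qualifying period is 250 days, not under 240 days. So (d) is unavailable.
Exception (e) fails — the reportable unit count is 30, short of 37.
Every exception is unavailable, so the rule governs.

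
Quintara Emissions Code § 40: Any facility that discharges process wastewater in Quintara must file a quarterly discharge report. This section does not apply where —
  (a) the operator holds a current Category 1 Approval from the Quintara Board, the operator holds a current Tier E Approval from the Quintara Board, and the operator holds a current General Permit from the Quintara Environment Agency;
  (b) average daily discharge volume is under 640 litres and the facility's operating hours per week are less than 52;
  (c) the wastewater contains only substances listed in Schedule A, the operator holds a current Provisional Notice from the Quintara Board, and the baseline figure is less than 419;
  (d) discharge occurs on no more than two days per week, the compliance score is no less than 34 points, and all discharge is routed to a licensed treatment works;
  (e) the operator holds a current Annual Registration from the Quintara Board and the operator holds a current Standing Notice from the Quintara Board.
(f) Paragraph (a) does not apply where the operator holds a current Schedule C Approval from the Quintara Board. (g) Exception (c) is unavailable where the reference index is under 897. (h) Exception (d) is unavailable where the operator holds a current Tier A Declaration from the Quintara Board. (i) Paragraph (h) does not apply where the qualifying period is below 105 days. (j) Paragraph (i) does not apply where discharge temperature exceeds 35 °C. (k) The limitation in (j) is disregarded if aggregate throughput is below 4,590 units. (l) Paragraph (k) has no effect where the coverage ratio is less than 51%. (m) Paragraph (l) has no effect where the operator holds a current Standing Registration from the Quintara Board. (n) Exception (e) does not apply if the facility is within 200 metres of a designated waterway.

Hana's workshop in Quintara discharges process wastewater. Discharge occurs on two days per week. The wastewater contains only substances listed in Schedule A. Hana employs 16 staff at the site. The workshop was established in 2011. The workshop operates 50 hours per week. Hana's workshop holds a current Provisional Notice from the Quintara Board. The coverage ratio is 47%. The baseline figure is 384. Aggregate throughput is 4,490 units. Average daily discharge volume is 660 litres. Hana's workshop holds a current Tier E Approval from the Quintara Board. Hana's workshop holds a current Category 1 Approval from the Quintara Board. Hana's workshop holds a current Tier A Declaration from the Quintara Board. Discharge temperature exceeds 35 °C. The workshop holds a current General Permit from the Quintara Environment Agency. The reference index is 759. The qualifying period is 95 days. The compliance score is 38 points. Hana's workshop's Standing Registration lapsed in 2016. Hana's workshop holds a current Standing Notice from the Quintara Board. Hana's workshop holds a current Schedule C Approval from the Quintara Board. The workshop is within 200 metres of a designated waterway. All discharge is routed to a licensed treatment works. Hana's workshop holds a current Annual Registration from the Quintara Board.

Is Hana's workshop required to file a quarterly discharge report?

Yes — Hana's workshop must file a quarterly discharge report.

Exception (a): a current Category 1 Approval is held; a current Tier E Approval is held; a current General Permit is held — every condition holds. Turning to paragraph (f): (f) operates against (a): a current Schedule C Approval is held. So (a) is unavailable.
Exception (b) requires that average daily discharge volume is under 640 litres; but average daily discharge volume is 660 litres, not under 640 litres, so (b) is unavailable.
Exception (c): the wastewater is Schedule-A-only; a current Provisional Notice is held; the baseline figure is 384, less than the 419 limit — every condition holds. Turning to paragraph (g): (g) operates against (c): the reference index is 759, under the 897 limit. So (c) is unavailable.
Exception (d): discharge occurs on no more than two days per week; the compliance score is 38 points, meeting the 34 points threshold; discharge is routed to a licensed treatment works — every condition holds. But: (h) operates against (d): a current Tier A Declaration is held. (i) operates (the qualifying period is 95 days, below the 105 days limit), but yields to (j): (j) operates against (i): discharge temperature exceeds 35 °C. (k) would limit (j) — aggregate throughput is 4,490 units, below the 4,590 units limit — but (l) sets (k) aside: (l) is triggered — the coverage ratio is 47%, less than the 51% limit. (m) is inapplicable (the Standing Registration is not current), so (l) stands. (d) is therefore removed.
All of (e)'s requirements are met (a current Annual Registration is held; a current Standing Notice is held). But applying paragraph (n): (n) is engaged — the workshop is within 200 m of a designated waterway. (e) is therefore removed.
No exception applies. The general rule governs.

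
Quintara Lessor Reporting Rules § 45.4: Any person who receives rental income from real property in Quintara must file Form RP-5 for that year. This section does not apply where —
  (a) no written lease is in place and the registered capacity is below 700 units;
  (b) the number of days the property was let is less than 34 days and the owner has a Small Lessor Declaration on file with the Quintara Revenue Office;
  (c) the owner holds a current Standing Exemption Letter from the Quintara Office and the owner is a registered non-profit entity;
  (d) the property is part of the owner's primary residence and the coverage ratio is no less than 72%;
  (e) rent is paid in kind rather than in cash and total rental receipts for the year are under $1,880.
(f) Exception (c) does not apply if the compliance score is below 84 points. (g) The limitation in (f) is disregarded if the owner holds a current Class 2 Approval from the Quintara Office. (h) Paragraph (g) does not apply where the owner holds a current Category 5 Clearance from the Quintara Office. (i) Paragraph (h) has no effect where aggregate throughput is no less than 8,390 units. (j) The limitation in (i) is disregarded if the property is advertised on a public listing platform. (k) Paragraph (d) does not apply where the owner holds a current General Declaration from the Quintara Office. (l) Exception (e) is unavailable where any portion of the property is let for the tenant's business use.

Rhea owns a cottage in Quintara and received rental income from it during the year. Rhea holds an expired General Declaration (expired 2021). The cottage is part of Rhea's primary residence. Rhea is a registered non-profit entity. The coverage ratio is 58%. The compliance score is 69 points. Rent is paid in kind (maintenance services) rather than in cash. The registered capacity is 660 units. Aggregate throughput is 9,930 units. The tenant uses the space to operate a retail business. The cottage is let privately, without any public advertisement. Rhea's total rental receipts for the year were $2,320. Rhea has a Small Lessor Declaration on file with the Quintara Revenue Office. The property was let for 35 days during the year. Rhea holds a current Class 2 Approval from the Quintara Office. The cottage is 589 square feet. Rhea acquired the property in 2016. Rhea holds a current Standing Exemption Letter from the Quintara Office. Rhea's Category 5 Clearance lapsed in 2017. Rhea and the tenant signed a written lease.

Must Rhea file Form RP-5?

Exception (a) does not apply: a written lease is in place.
Exception (b) requires that the number of days the property was let is less than 34 days; but the number of days the property was let is 35 days, not less than 34 days, so (b) is unavailable.
Exception (c) is satisfied on its face — a current Standing Exemption Letter is held; Rhea is a registered non-profit. As to paragraphs (f)–(j): (f) is engaged (the compliance score is 69 points, below the 84 points limit), but yields to (g): (g) operates against (f): a current Class 2 Approval is held. (h) is inapplicable (there is no Category 5 Clearance in force), so (g) stands. So (c) applies.
Exception (d) requires that the coverage ratio is no less than 72%; but the coverage ratio is 58%, short of 72%, so (d) is unavailable.
Exception (e) requires that total rental receipts for the year are under $1,880; but total rental receipts for the year are $2,320, not under $1,880, so (e) is unavailable.

No — exception (c) applies; Rhea is not required to file Form RP-5.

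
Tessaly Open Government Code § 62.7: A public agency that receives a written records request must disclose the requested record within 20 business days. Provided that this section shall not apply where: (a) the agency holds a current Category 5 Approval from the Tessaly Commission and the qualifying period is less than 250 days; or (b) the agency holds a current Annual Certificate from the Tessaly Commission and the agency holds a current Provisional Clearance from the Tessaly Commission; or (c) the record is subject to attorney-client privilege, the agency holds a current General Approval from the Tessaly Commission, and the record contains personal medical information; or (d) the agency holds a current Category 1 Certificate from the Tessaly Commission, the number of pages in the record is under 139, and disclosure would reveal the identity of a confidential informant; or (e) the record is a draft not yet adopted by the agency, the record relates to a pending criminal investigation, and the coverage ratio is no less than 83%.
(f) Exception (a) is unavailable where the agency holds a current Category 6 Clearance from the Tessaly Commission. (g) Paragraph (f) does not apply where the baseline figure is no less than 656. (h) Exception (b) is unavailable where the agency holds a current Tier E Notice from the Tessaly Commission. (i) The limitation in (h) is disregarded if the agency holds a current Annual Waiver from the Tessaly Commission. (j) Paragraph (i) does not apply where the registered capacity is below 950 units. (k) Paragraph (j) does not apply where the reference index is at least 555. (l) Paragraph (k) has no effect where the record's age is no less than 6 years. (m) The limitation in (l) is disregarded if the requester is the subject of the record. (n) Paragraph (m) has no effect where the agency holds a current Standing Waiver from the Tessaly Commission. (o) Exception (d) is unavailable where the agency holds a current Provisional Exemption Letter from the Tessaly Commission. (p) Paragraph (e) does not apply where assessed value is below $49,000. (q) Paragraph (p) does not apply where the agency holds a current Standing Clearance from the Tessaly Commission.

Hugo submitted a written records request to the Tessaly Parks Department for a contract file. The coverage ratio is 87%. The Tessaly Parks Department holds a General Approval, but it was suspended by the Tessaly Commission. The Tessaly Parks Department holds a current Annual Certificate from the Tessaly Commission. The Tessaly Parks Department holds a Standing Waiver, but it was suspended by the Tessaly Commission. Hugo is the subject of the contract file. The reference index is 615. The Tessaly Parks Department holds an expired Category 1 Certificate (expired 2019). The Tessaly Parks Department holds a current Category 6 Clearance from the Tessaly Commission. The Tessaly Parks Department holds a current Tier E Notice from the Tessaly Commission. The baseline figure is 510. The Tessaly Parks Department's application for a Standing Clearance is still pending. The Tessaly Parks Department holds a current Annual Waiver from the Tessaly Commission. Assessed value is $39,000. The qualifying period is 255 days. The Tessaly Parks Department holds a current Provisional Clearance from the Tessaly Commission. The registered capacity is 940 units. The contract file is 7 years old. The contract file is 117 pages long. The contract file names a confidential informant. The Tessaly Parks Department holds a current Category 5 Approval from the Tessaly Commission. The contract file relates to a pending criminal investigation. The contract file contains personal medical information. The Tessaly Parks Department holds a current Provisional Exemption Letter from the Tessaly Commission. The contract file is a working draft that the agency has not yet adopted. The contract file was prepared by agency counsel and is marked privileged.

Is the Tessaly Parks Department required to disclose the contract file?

No — exception (b) applies; the Tessaly Parks Department is not required to disclose the contract file.

Exception (a) does not apply: the qualifying period is 255 days, not less than 250 days.
Exception (b): a current Annual Certificate is held; a current Provisional Clearance is held — every condition holds. Applying paragraphs (h)–(n): (h) operates (a current Tier E Notice is held), but is itself disapplied by (i): (i) is engaged — a current Annual Waiver is held. (j) applies (the registered capacity is 940 units, below the 950 units limit), but yields to (k): (k) operates against (j): the reference index is 615, meeting the 555 threshold. (l) would limit (k) — the record's age is 7 years, meeting the 6 years threshold — but (m) sets (l) aside: (m) is triggered — Hugo is the subject of the contract file. (n) is inapplicable (no current Standing Waiver is held), so (m) stands. Exception (b) stands.
Exception (c) requires that the agency holds a current General Approval from the Tessaly Commission; but no current General Approval is held, so (c) is unavailable.
Exception (d) does not apply: the Category 1 Certificate is not current.
Exception (e): the contract file is an unadopted draft; the contract file relates to a pending investigation; the coverage ratio is 87%, meeting the 83% threshold — every condition holds. But: (p) applies — assessed value is $39,000, below the $49,000 limit. (q) does not operate here (the Standing Clearance is not current), so (p) stands. Exception (e) does not apply.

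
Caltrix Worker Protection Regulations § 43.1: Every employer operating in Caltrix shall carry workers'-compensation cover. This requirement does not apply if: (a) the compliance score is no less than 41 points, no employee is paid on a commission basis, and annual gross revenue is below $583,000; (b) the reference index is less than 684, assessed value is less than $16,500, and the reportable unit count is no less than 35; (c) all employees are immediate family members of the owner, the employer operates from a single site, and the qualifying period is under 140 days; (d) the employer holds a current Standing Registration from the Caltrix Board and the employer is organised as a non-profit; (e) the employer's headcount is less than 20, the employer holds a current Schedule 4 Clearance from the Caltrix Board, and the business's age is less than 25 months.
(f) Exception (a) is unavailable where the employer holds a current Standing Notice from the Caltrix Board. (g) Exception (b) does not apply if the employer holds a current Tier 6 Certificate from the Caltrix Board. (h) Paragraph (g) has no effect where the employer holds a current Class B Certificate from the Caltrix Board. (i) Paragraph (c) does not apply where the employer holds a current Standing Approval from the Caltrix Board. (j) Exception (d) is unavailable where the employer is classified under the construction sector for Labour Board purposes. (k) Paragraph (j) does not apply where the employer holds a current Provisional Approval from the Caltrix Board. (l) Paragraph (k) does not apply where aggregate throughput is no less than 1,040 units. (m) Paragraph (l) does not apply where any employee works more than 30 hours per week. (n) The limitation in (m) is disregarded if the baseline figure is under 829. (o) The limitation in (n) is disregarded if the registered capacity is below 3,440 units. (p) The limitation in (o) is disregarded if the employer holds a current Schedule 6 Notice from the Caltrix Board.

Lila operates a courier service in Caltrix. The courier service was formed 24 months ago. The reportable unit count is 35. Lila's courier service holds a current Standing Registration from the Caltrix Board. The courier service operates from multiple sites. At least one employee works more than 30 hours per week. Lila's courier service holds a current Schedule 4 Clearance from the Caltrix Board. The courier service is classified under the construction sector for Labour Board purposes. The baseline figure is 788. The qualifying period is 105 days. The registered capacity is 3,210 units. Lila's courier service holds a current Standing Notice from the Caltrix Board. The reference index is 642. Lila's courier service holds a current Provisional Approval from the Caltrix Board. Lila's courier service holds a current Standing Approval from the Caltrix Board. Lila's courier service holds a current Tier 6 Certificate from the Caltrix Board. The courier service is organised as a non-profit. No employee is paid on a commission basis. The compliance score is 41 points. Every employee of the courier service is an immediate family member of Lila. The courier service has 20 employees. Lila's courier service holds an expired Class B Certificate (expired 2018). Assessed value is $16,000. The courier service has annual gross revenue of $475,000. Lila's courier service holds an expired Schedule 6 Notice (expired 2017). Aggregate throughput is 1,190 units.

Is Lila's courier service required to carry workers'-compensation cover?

No — exception (d) applies; Lila's courier service is not required to carry workers'-compensation cover.

All of (a)'s requirements are met (the compliance score is 41 points, meeting the 41 points threshold; no employee is paid on commission; annual gross revenue is $475,000, below the $583,000 limit). But: (f) is triggered — a current Standing Notice is held. Exception (a) does not apply.
Exception (b) is satisfied on its face — the reference index is 642, less than the 684 limit; assessed value is $16,000, less than the $16,500 limit; the reportable unit count is 35, meeting the 35 threshold. However, paragraphs (g)–(h) must be considered: (g) operates against (b): a current Tier 6 Certificate is held. (h), which would lift (g), does not operate here — no current Class B Certificate is held. Exception (b) does not apply.
Exception (c) fails — the employer operates from multiple sites.
All of (d)'s requirements are met (a current Standing Registration is held; the employer is a non-profit). As to paragraphs (j)–(p): (j) would limit (d) — the courier service is classified under the construction sector — but (k) sets (j) aside: (k) operates against (j): a current Provisional Approval is held. (l) applies (aggregate throughput is 1,190 units, meeting the 1,040 units threshold), but is itself disapplied by (m): (m) is triggered — at least one employee exceeds 30 hours/week. (n) operates (the baseline figure is 788, under the 829 limit), but is displaced by (o): (o) operates against (n): the registered capacity is 3,210 units, below the 3,440 units limit. (p) is not triggered (the Schedule 6 Notice is not current), so (o) stands. (d) remains available.
Exception (e) requires that the employer's headcount is less than 20; but the employer's headcount is 20, not less than 20, so (e) is unavailable.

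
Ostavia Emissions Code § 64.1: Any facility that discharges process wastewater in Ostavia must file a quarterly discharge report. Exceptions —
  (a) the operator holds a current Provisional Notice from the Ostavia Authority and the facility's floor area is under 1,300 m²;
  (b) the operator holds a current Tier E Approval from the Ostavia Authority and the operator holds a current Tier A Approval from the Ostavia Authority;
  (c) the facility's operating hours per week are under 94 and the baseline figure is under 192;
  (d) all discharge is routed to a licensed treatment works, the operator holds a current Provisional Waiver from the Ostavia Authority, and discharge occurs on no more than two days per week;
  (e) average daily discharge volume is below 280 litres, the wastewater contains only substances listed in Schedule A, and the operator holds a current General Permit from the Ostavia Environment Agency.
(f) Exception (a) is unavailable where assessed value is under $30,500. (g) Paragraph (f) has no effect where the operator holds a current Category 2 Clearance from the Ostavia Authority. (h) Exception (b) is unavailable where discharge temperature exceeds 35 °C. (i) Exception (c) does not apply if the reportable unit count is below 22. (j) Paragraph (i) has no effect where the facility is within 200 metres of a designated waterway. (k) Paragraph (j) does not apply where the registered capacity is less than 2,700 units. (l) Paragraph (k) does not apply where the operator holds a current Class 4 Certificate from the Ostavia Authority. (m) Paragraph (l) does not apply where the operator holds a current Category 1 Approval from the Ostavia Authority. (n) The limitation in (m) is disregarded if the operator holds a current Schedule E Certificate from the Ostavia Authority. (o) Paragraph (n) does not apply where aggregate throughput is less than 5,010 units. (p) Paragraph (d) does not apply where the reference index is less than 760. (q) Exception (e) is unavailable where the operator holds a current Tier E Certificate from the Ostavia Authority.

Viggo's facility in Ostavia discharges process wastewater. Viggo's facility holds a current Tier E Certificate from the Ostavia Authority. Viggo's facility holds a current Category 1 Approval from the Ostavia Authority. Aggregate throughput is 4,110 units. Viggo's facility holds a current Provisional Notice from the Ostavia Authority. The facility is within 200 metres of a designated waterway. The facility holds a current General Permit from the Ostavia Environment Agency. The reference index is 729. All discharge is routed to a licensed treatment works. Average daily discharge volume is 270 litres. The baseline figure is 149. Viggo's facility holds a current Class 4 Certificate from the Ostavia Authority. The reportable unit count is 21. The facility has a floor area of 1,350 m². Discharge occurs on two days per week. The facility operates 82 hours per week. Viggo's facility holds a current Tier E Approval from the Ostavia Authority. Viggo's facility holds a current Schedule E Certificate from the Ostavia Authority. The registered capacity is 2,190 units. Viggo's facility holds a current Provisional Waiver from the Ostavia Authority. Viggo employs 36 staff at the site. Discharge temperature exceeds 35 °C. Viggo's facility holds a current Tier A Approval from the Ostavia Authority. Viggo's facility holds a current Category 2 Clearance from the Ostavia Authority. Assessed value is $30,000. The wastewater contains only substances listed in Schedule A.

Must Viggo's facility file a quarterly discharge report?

Yes — Viggo's facility must file a quarterly discharge report.

Exception (a) does not apply: the facility's floor area is 1,350 m², not under 1,300 m².
Exception (b)'s conditions are all satisfied: a current Tier E Approval is held; a current Tier A Approval is held. However, paragraph (h) must be considered: (h) operates against (b): discharge temperature exceeds 35 °C. (b) is therefore removed.
All of (c)'s requirements are met (the facility's operating hours per week are 82, under the 94 limit; the baseline figure is 149, under the 192 limit). Turning to paragraphs (i)–(o): (i) is triggered — the reportable unit count is 21, below the 22 limit. (j) is engaged (the facility is within 200 m of a designated waterway), but is displaced by (k): (k) is triggered — the registered capacity is 2,190 units, less than the 2,700 units limit. (l) operates (a current Class 4 Certificate is held), but yields to (m): (m) operates against (l): a current Category 1 Approval is held. (n) applies (a current Schedule E Certificate is held), but is itself disapplied by (o): (o) is triggered — aggregate throughput is 4,110 units, less than the 5,010 units limit. Exception (c) does not apply.
Exception (d)'s conditions are all satisfied: discharge is routed to a licensed treatment works; a current Provisional Waiver is held; discharge occurs on no more than two days per week. However, paragraph (p) must be considered: (p) operates against (d): the reference index is 729, less than the 760 limit. Exception (d) does not apply.
Exception (e) is satisfied on its face — average daily discharge volume is 270 litres, below the 280 litres limit; the wastewater is Schedule-A-only; a current General Permit is held. But applying paragraph (q): (q) is triggered — a current Tier E Certificate is held. (e) is therefore removed.
None of the exceptions is available; § 64.1 applies in full.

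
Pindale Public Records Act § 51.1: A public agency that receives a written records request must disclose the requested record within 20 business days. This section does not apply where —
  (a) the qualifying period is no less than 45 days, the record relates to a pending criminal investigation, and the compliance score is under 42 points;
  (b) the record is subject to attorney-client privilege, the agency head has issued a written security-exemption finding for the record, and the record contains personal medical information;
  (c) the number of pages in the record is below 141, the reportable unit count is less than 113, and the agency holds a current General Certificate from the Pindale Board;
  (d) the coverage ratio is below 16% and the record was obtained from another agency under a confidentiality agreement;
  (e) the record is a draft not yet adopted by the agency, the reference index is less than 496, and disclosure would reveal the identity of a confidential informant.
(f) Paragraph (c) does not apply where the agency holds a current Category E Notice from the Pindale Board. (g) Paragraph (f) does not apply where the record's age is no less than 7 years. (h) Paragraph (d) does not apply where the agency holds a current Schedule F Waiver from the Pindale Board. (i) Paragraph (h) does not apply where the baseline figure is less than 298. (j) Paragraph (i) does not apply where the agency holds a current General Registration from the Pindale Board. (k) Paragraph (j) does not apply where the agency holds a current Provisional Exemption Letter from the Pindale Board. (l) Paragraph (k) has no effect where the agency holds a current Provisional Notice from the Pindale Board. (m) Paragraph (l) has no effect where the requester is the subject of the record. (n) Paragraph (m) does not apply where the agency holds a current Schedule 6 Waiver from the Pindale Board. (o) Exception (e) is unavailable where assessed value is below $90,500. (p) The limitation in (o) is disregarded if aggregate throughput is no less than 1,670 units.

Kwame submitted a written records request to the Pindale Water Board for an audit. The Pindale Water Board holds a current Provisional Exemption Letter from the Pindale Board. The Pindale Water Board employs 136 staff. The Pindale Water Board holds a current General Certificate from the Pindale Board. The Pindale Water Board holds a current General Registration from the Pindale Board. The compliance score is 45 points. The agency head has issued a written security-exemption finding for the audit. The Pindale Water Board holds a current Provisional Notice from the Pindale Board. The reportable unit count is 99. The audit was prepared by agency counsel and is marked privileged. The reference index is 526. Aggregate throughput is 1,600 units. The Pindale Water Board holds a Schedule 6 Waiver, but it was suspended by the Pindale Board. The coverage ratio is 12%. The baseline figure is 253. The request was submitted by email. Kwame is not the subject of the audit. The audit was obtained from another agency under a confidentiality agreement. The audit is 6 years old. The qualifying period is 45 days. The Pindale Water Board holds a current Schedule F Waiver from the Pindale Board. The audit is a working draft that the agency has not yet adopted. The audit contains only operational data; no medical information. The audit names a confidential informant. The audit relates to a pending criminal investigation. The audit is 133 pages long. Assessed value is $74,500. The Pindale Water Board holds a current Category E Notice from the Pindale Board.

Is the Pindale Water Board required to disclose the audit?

Yes — the Pindale Water Board must disclose the audit.

Exception (a) does not apply: the compliance score is 45 points, not under 42 points.
Exception (b) does not apply: the audit contains only operational data.
Exception (c) is satisfied on its face — the number of pages in the record is 133, below the 141 limit; the reportable unit count is 99, less than the 113 limit; a current General Certificate is held. Turning to paragraphs (f)–(g): (f) is triggered — a current Category E Notice is held. (g) does not operate here (the record's age is 6 years, short of 7 years), so (f) stands. Exception (c) does not apply.
All of (d)'s requirements are met (the coverage ratio is 12%, below the 16% limit; the audit was obtained under a confidentiality agreement). But: (h) operates — a current Schedule F Waiver is held. (i) is engaged (the baseline figure is 253, less than the 298 limit), but is overridden by (j): (j) operates against (i): a current General Registration is held. (k) is engaged (a current Provisional Exemption Letter is held), but is overridden by (l): (l) is triggered — a current Provisional Notice is held. (m) is not triggered (Kwame is not the subject of the audit), so (l) stands. (d) is therefore removed.
Exception (e) fails — the reference index is 526, not less than 496.
Every exception is unavailable, so the rule governs.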